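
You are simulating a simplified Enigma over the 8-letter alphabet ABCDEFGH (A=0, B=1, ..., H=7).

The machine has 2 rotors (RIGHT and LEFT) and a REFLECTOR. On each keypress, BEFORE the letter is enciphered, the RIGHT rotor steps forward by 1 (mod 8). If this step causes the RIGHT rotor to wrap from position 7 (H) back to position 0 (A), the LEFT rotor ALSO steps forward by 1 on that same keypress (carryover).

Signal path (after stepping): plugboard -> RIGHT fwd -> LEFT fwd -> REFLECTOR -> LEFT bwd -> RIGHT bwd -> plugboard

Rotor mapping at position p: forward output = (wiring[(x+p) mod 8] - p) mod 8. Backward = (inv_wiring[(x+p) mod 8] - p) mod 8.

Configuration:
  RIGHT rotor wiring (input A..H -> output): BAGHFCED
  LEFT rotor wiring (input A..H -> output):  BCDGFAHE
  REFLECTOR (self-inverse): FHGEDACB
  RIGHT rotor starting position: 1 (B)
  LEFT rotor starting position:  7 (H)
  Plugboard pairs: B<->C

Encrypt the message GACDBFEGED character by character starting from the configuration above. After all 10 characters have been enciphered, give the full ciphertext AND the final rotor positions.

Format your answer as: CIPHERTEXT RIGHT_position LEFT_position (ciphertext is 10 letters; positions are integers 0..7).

Answer: DFFBDAGAGH 3 0

Derivation:
Char 1 ('G'): step: R->2, L=7; G->plug->G->R->H->L->A->refl->F->L'->A->R'->D->plug->D
Char 2 ('A'): step: R->3, L=7; A->plug->A->R->E->L->H->refl->B->L'->G->R'->F->plug->F
Char 3 ('C'): step: R->4, L=7; C->plug->B->R->G->L->B->refl->H->L'->E->R'->F->plug->F
Char 4 ('D'): step: R->5, L=7; D->plug->D->R->E->L->H->refl->B->L'->G->R'->C->plug->B
Char 5 ('B'): step: R->6, L=7; B->plug->C->R->D->L->E->refl->D->L'->C->R'->D->plug->D
Char 6 ('F'): step: R->7, L=7; F->plug->F->R->G->L->B->refl->H->L'->E->R'->A->plug->A
Char 7 ('E'): step: R->0, L->0 (L advanced); E->plug->E->R->F->L->A->refl->F->L'->E->R'->G->plug->G
Char 8 ('G'): step: R->1, L=0; G->plug->G->R->C->L->D->refl->E->L'->H->R'->A->plug->A
Char 9 ('E'): step: R->2, L=0; E->plug->E->R->C->L->D->refl->E->L'->H->R'->G->plug->G
Char 10 ('D'): step: R->3, L=0; D->plug->D->R->B->L->C->refl->G->L'->D->R'->H->plug->H
Final: ciphertext=DFFBDAGAGH, RIGHT=3, LEFT=0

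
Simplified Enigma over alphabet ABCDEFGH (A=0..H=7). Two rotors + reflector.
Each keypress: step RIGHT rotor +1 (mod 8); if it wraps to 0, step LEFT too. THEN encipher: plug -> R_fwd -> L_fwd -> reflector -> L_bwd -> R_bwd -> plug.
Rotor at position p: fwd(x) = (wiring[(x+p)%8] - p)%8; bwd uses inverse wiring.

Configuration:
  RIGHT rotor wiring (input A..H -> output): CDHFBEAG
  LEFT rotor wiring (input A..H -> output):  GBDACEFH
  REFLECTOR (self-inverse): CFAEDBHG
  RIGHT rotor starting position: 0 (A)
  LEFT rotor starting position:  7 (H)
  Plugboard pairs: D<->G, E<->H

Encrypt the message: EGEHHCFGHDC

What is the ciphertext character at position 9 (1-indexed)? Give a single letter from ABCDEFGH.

Char 1 ('E'): step: R->1, L=7; E->plug->H->R->B->L->H->refl->G->L'->H->R'->F->plug->F
Char 2 ('G'): step: R->2, L=7; G->plug->D->R->C->L->C->refl->A->L'->A->R'->G->plug->D
Char 3 ('E'): step: R->3, L=7; E->plug->H->R->E->L->B->refl->F->L'->G->R'->B->plug->B
Char 4 ('H'): step: R->4, L=7; H->plug->E->R->G->L->F->refl->B->L'->E->R'->C->plug->C
Char 5 ('H'): step: R->5, L=7; H->plug->E->R->G->L->F->refl->B->L'->E->R'->H->plug->E
Char 6 ('C'): step: R->6, L=7; C->plug->C->R->E->L->B->refl->F->L'->G->R'->H->plug->E
Char 7 ('F'): step: R->7, L=7; F->plug->F->R->C->L->C->refl->A->L'->A->R'->D->plug->G
Char 8 ('G'): step: R->0, L->0 (L advanced); G->plug->D->R->F->L->E->refl->D->L'->C->R'->A->plug->A
Char 9 ('H'): step: R->1, L=0; H->plug->E->R->D->L->A->refl->C->L'->E->R'->C->plug->C

C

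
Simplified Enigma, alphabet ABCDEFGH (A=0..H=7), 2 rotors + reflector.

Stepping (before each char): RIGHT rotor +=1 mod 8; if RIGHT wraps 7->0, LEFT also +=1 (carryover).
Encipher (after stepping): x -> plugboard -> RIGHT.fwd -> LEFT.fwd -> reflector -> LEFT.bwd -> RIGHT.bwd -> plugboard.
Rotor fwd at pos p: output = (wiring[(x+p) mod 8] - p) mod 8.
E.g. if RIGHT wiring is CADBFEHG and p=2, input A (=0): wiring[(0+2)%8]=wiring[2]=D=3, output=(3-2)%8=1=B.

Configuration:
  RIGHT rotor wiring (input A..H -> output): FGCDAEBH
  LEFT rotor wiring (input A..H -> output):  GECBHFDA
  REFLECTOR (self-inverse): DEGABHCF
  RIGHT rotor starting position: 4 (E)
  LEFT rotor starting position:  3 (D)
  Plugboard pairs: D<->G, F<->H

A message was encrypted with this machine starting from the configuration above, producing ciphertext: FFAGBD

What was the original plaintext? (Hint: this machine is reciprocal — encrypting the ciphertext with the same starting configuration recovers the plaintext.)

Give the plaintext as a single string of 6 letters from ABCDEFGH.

Char 1 ('F'): step: R->5, L=3; F->plug->H->R->D->L->A->refl->D->L'->F->R'->F->plug->H
Char 2 ('F'): step: R->6, L=3; F->plug->H->R->G->L->B->refl->E->L'->B->R'->B->plug->B
Char 3 ('A'): step: R->7, L=3; A->plug->A->R->A->L->G->refl->C->L'->C->R'->H->plug->F
Char 4 ('G'): step: R->0, L->4 (L advanced); G->plug->D->R->D->L->E->refl->B->L'->B->R'->G->plug->D
Char 5 ('B'): step: R->1, L=4; B->plug->B->R->B->L->B->refl->E->L'->D->R'->E->plug->E
Char 6 ('D'): step: R->2, L=4; D->plug->G->R->D->L->E->refl->B->L'->B->R'->B->plug->B

Answer: HBFDEB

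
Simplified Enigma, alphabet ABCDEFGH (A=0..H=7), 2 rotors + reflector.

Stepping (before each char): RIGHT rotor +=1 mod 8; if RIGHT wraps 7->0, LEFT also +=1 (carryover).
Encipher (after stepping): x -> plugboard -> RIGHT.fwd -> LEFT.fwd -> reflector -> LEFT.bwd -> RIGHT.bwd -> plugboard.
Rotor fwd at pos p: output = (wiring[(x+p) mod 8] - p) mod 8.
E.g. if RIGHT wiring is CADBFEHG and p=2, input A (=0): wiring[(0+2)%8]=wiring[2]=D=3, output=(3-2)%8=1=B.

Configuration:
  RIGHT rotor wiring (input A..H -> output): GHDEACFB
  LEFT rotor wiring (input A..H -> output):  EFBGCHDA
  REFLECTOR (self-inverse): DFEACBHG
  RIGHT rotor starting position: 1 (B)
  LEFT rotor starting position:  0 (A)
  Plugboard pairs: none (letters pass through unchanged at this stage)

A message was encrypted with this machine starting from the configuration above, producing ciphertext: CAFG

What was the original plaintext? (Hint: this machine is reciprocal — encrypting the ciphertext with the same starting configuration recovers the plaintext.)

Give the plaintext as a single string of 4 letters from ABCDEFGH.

Char 1 ('C'): step: R->2, L=0; C->plug->C->R->G->L->D->refl->A->L'->H->R'->F->plug->F
Char 2 ('A'): step: R->3, L=0; A->plug->A->R->B->L->F->refl->B->L'->C->R'->D->plug->D
Char 3 ('F'): step: R->4, L=0; F->plug->F->R->D->L->G->refl->H->L'->F->R'->D->plug->D
Char 4 ('G'): step: R->5, L=0; G->plug->G->R->H->L->A->refl->D->L'->G->R'->F->plug->F

Answer: FDDF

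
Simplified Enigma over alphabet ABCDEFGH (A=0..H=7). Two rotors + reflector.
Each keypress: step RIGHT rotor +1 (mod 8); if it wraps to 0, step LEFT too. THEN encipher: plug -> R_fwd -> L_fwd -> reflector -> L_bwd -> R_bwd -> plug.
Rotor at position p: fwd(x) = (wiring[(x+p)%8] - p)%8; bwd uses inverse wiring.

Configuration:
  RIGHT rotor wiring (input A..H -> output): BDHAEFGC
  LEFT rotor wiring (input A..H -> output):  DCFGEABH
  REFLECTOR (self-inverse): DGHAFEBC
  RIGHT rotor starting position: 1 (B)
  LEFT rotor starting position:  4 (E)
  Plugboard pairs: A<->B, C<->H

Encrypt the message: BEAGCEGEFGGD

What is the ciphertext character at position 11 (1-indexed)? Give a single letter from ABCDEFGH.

Char 1 ('B'): step: R->2, L=4; B->plug->A->R->F->L->G->refl->B->L'->G->R'->B->plug->A
Char 2 ('E'): step: R->3, L=4; E->plug->E->R->H->L->C->refl->H->L'->E->R'->H->plug->C
Char 3 ('A'): step: R->4, L=4; A->plug->B->R->B->L->E->refl->F->L'->C->R'->C->plug->H
Char 4 ('G'): step: R->5, L=4; G->plug->G->R->D->L->D->refl->A->L'->A->R'->A->plug->B
Char 5 ('C'): step: R->6, L=4; C->plug->H->R->H->L->C->refl->H->L'->E->R'->B->plug->A
Char 6 ('E'): step: R->7, L=4; E->plug->E->R->B->L->E->refl->F->L'->C->R'->B->plug->A
Char 7 ('G'): step: R->0, L->5 (L advanced); G->plug->G->R->G->L->B->refl->G->L'->D->R'->B->plug->A
Char 8 ('E'): step: R->1, L=5; E->plug->E->R->E->L->F->refl->E->L'->B->R'->G->plug->G
Char 9 ('F'): step: R->2, L=5; F->plug->F->R->A->L->D->refl->A->L'->F->R'->A->plug->B
Char 10 ('G'): step: R->3, L=5; G->plug->G->R->A->L->D->refl->A->L'->F->R'->A->plug->B
Char 11 ('G'): step: R->4, L=5; G->plug->G->R->D->L->G->refl->B->L'->G->R'->D->plug->D

D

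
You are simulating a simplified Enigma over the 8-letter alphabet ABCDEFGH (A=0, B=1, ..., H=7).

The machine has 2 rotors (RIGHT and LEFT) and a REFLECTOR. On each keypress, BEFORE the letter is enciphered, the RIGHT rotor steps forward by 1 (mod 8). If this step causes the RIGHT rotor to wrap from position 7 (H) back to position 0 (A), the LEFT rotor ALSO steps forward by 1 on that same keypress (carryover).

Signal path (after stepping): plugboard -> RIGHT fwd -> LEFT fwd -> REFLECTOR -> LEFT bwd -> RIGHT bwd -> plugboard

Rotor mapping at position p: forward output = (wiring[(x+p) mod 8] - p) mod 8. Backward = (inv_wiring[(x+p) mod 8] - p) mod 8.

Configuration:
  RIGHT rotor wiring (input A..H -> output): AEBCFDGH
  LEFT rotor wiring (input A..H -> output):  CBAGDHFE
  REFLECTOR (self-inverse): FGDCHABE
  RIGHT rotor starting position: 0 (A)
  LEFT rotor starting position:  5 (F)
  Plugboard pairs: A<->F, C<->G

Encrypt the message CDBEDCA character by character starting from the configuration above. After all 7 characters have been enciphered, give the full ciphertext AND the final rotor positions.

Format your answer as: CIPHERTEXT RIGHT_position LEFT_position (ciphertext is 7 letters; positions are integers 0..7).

Answer: HGEGBDH 7 5

Derivation:
Char 1 ('C'): step: R->1, L=5; C->plug->G->R->G->L->B->refl->G->L'->H->R'->H->plug->H
Char 2 ('D'): step: R->2, L=5; D->plug->D->R->B->L->A->refl->F->L'->D->R'->C->plug->G
Char 3 ('B'): step: R->3, L=5; B->plug->B->R->C->L->H->refl->E->L'->E->R'->E->plug->E
Char 4 ('E'): step: R->4, L=5; E->plug->E->R->E->L->E->refl->H->L'->C->R'->C->plug->G
Char 5 ('D'): step: R->5, L=5; D->plug->D->R->D->L->F->refl->A->L'->B->R'->B->plug->B
Char 6 ('C'): step: R->6, L=5; C->plug->G->R->H->L->G->refl->B->L'->G->R'->D->plug->D
Char 7 ('A'): step: R->7, L=5; A->plug->F->R->G->L->B->refl->G->L'->H->R'->H->plug->H
Final: ciphertext=HGEGBDH, RIGHT=7, LEFT=5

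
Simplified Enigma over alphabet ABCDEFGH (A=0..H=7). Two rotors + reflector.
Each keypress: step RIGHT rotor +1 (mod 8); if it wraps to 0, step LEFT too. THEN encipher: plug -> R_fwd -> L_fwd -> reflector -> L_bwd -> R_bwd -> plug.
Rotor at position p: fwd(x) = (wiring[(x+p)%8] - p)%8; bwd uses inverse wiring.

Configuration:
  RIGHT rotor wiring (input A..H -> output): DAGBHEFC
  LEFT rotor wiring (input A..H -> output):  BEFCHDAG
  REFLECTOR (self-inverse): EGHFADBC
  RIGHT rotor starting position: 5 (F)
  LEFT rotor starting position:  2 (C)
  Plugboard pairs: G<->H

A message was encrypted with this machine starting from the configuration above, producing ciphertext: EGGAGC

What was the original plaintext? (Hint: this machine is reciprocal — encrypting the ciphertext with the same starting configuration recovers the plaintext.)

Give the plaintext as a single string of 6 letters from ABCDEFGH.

Char 1 ('E'): step: R->6, L=2; E->plug->E->R->A->L->D->refl->F->L'->C->R'->D->plug->D
Char 2 ('G'): step: R->7, L=2; G->plug->H->R->G->L->H->refl->C->L'->H->R'->D->plug->D
Char 3 ('G'): step: R->0, L->3 (L advanced); G->plug->H->R->C->L->A->refl->E->L'->B->R'->D->plug->D
Char 4 ('A'): step: R->1, L=3; A->plug->A->R->H->L->C->refl->H->L'->A->R'->C->plug->C
Char 5 ('G'): step: R->2, L=3; G->plug->H->R->G->L->B->refl->G->L'->F->R'->C->plug->C
Char 6 ('C'): step: R->3, L=3; C->plug->C->R->B->L->E->refl->A->L'->C->R'->D->plug->D

Answer: DDDCCD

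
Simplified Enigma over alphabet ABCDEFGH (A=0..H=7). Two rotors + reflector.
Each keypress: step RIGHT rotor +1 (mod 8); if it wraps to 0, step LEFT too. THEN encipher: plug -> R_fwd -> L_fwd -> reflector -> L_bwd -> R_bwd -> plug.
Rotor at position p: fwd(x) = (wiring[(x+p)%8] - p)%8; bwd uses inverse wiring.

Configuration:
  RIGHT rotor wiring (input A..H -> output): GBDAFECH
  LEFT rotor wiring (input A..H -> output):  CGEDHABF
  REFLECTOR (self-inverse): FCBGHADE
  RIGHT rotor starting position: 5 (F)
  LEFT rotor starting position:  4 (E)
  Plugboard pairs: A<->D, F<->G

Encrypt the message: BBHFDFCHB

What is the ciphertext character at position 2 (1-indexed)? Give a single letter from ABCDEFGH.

Char 1 ('B'): step: R->6, L=4; B->plug->B->R->B->L->E->refl->H->L'->H->R'->G->plug->F
Char 2 ('B'): step: R->7, L=4; B->plug->B->R->H->L->H->refl->E->L'->B->R'->E->plug->E

E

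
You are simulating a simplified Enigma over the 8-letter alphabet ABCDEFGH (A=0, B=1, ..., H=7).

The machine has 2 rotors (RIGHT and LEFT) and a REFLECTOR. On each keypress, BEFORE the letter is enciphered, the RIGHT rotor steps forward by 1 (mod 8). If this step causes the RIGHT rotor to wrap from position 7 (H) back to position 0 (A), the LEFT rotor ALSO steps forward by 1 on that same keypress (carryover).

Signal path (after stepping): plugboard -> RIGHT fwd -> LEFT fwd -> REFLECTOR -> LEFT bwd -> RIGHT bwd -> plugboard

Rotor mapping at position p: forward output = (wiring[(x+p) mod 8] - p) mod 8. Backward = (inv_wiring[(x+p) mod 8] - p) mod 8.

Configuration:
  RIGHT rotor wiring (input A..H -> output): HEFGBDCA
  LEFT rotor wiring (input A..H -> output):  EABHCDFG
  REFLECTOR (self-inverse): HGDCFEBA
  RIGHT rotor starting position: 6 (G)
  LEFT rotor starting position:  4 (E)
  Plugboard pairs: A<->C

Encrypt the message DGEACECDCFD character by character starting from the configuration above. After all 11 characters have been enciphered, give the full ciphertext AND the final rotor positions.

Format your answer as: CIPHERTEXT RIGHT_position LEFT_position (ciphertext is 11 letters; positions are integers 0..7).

Char 1 ('D'): step: R->7, L=4; D->plug->D->R->G->L->F->refl->E->L'->F->R'->C->plug->A
Char 2 ('G'): step: R->0, L->5 (L advanced); G->plug->G->R->C->L->B->refl->G->L'->A->R'->H->plug->H
Char 3 ('E'): step: R->1, L=5; E->plug->E->R->C->L->B->refl->G->L'->A->R'->D->plug->D
Char 4 ('A'): step: R->2, L=5; A->plug->C->R->H->L->F->refl->E->L'->F->R'->G->plug->G
Char 5 ('C'): step: R->3, L=5; C->plug->A->R->D->L->H->refl->A->L'->B->R'->G->plug->G
Char 6 ('E'): step: R->4, L=5; E->plug->E->R->D->L->H->refl->A->L'->B->R'->G->plug->G
Char 7 ('C'): step: R->5, L=5; C->plug->A->R->G->L->C->refl->D->L'->E->R'->H->plug->H
Char 8 ('D'): step: R->6, L=5; D->plug->D->R->G->L->C->refl->D->L'->E->R'->A->plug->C
Char 9 ('C'): step: R->7, L=5; C->plug->A->R->B->L->A->refl->H->L'->D->R'->H->plug->H
Char 10 ('F'): step: R->0, L->6 (L advanced); F->plug->F->R->D->L->C->refl->D->L'->E->R'->B->plug->B
Char 11 ('D'): step: R->1, L=6; D->plug->D->R->A->L->H->refl->A->L'->B->R'->F->plug->F
Final: ciphertext=AHDGGGHCHBF, RIGHT=1, LEFT=6

Answer: AHDGGGHCHBF 1 6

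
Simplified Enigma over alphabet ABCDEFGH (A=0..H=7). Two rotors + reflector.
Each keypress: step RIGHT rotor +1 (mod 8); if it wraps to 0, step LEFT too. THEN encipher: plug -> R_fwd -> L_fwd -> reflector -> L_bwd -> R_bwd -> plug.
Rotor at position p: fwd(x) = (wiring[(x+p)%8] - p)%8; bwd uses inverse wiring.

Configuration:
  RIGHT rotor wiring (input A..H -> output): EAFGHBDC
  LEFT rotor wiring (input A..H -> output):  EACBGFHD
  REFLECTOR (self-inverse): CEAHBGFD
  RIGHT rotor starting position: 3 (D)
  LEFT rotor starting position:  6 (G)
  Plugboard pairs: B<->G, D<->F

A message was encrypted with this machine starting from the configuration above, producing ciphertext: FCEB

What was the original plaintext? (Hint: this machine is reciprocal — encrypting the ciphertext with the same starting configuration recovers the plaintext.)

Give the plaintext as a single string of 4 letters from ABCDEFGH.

Char 1 ('F'): step: R->4, L=6; F->plug->D->R->G->L->A->refl->C->L'->D->R'->A->plug->A
Char 2 ('C'): step: R->5, L=6; C->plug->C->R->F->L->D->refl->H->L'->H->R'->D->plug->F
Char 3 ('E'): step: R->6, L=6; E->plug->E->R->H->L->H->refl->D->L'->F->R'->A->plug->A
Char 4 ('B'): step: R->7, L=6; B->plug->G->R->C->L->G->refl->F->L'->B->R'->C->plug->C

Answer: AFAC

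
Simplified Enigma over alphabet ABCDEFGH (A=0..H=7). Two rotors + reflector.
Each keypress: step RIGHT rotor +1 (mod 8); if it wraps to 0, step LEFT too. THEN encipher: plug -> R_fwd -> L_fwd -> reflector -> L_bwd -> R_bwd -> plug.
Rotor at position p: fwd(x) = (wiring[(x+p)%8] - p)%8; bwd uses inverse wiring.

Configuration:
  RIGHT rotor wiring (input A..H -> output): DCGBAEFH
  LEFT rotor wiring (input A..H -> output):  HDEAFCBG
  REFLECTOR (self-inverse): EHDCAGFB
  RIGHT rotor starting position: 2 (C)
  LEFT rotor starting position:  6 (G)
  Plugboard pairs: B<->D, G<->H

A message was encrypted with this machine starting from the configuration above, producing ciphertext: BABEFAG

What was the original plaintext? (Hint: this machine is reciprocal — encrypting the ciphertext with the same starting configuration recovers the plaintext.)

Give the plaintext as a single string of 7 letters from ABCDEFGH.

Char 1 ('B'): step: R->3, L=6; B->plug->D->R->C->L->B->refl->H->L'->G->R'->A->plug->A
Char 2 ('A'): step: R->4, L=6; A->plug->A->R->E->L->G->refl->F->L'->D->R'->D->plug->B
Char 3 ('B'): step: R->5, L=6; B->plug->D->R->G->L->H->refl->B->L'->C->R'->C->plug->C
Char 4 ('E'): step: R->6, L=6; E->plug->E->R->A->L->D->refl->C->L'->F->R'->C->plug->C
Char 5 ('F'): step: R->7, L=6; F->plug->F->R->B->L->A->refl->E->L'->H->R'->D->plug->B
Char 6 ('A'): step: R->0, L->7 (L advanced); A->plug->A->R->D->L->F->refl->G->L'->F->R'->G->plug->H
Char 7 ('G'): step: R->1, L=7; G->plug->H->R->C->L->E->refl->A->L'->B->R'->A->plug->A

Answer: ABCCBHA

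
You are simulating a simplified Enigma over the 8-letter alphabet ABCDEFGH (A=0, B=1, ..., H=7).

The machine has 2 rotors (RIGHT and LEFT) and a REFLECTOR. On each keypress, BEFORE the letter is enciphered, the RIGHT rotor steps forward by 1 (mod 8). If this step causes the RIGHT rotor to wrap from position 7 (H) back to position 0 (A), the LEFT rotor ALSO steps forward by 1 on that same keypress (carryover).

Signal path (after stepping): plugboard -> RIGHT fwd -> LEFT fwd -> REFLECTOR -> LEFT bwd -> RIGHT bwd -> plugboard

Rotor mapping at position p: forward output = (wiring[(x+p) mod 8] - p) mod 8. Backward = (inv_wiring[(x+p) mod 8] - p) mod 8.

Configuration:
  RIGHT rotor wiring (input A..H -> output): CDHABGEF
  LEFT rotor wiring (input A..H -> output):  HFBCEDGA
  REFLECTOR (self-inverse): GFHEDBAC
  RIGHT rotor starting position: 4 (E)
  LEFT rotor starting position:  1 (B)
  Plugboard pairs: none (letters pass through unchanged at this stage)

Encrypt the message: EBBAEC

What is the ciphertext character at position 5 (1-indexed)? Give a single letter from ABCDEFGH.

Char 1 ('E'): step: R->5, L=1; E->plug->E->R->G->L->H->refl->C->L'->E->R'->H->plug->H
Char 2 ('B'): step: R->6, L=1; B->plug->B->R->H->L->G->refl->A->L'->B->R'->E->plug->E
Char 3 ('B'): step: R->7, L=1; B->plug->B->R->D->L->D->refl->E->L'->A->R'->D->plug->D
Char 4 ('A'): step: R->0, L->2 (L advanced); A->plug->A->R->C->L->C->refl->H->L'->A->R'->D->plug->D
Char 5 ('E'): step: R->1, L=2; E->plug->E->R->F->L->G->refl->A->L'->B->R'->H->plug->H

H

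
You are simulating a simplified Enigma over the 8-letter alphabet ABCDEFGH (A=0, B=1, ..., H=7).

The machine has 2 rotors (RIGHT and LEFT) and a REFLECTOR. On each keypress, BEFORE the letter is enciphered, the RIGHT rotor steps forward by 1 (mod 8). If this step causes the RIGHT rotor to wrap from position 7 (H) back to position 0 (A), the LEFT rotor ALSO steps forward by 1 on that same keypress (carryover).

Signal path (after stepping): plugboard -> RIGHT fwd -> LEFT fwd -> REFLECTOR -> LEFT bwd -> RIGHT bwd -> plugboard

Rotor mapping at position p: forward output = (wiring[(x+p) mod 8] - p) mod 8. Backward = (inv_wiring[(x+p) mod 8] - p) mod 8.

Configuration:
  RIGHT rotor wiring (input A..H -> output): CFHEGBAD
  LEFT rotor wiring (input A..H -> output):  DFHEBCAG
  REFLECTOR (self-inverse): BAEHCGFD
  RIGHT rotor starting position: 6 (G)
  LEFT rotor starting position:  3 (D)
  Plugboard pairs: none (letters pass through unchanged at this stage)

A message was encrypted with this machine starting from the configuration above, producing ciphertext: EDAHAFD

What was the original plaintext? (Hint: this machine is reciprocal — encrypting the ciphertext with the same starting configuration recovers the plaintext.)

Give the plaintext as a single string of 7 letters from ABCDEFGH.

Answer: DEBBEHG

Derivation:
Char 1 ('E'): step: R->7, L=3; E->plug->E->R->F->L->A->refl->B->L'->A->R'->D->plug->D
Char 2 ('D'): step: R->0, L->4 (L advanced); D->plug->D->R->E->L->H->refl->D->L'->G->R'->E->plug->E
Char 3 ('A'): step: R->1, L=4; A->plug->A->R->E->L->H->refl->D->L'->G->R'->B->plug->B
Char 4 ('H'): step: R->2, L=4; H->plug->H->R->D->L->C->refl->E->L'->C->R'->B->plug->B
Char 5 ('A'): step: R->3, L=4; A->plug->A->R->B->L->G->refl->F->L'->A->R'->E->plug->E
Char 6 ('F'): step: R->4, L=4; F->plug->F->R->B->L->G->refl->F->L'->A->R'->H->plug->H
Char 7 ('D'): step: R->5, L=4; D->plug->D->R->F->L->B->refl->A->L'->H->R'->G->plug->G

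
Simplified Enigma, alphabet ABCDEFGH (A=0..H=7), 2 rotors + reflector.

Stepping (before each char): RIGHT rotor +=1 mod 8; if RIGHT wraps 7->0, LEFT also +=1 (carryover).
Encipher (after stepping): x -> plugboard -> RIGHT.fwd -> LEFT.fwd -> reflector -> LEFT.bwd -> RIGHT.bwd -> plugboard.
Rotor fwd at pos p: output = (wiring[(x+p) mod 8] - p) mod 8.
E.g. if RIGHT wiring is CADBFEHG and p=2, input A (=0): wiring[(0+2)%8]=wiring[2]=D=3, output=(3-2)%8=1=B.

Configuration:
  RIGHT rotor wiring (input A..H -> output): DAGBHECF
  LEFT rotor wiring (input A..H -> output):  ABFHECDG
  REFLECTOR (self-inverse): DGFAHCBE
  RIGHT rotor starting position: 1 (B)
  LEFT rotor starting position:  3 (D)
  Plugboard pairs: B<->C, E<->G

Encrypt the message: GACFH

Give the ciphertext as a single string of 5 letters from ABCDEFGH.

Answer: DBEDE

Derivation:
Char 1 ('G'): step: R->2, L=3; G->plug->E->R->A->L->E->refl->H->L'->C->R'->D->plug->D
Char 2 ('A'): step: R->3, L=3; A->plug->A->R->G->L->G->refl->B->L'->B->R'->C->plug->B
Char 3 ('C'): step: R->4, L=3; C->plug->B->R->A->L->E->refl->H->L'->C->R'->G->plug->E
Char 4 ('F'): step: R->5, L=3; F->plug->F->R->B->L->B->refl->G->L'->G->R'->D->plug->D
Char 5 ('H'): step: R->6, L=3; H->plug->H->R->G->L->G->refl->B->L'->B->R'->G->plug->E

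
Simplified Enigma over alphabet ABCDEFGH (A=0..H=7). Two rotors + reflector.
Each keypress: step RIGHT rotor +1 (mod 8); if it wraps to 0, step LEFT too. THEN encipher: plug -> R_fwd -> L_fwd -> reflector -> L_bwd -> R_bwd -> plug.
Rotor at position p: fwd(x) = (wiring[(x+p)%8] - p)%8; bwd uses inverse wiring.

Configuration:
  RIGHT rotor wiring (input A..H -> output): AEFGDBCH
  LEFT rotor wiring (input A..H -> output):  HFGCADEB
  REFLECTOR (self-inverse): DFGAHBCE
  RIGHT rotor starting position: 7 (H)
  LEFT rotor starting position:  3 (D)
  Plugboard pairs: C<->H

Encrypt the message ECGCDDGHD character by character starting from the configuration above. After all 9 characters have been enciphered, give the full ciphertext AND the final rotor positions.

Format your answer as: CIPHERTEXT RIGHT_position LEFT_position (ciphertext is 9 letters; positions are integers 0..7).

Answer: HGDEBBCCH 0 5

Derivation:
Char 1 ('E'): step: R->0, L->4 (L advanced); E->plug->E->R->D->L->F->refl->B->L'->F->R'->C->plug->H
Char 2 ('C'): step: R->1, L=4; C->plug->H->R->H->L->G->refl->C->L'->G->R'->G->plug->G
Char 3 ('G'): step: R->2, L=4; G->plug->G->R->G->L->C->refl->G->L'->H->R'->D->plug->D
Char 4 ('C'): step: R->3, L=4; C->plug->H->R->C->L->A->refl->D->L'->E->R'->E->plug->E
Char 5 ('D'): step: R->4, L=4; D->plug->D->R->D->L->F->refl->B->L'->F->R'->B->plug->B
Char 6 ('D'): step: R->5, L=4; D->plug->D->R->D->L->F->refl->B->L'->F->R'->B->plug->B
Char 7 ('G'): step: R->6, L=4; G->plug->G->R->F->L->B->refl->F->L'->D->R'->H->plug->C
Char 8 ('H'): step: R->7, L=4; H->plug->C->R->F->L->B->refl->F->L'->D->R'->H->plug->C
Char 9 ('D'): step: R->0, L->5 (L advanced); D->plug->D->R->G->L->F->refl->B->L'->F->R'->C->plug->H
Final: ciphertext=HGDEBBCCH, RIGHT=0, LEFT=5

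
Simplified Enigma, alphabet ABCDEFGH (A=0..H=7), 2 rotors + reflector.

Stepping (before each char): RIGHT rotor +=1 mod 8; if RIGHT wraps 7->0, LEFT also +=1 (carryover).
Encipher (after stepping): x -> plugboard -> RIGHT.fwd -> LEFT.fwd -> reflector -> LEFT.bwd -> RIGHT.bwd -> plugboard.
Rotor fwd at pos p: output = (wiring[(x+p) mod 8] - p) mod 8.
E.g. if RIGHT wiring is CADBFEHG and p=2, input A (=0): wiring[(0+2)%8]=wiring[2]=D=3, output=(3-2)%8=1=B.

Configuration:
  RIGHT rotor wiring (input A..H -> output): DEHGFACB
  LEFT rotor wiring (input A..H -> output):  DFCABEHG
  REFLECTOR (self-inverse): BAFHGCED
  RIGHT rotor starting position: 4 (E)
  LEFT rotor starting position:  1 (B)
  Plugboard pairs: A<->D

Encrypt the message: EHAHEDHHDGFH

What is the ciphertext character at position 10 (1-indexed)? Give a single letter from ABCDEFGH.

Char 1 ('E'): step: R->5, L=1; E->plug->E->R->H->L->C->refl->F->L'->G->R'->D->plug->A
Char 2 ('H'): step: R->6, L=1; H->plug->H->R->C->L->H->refl->D->L'->E->R'->A->plug->D
Char 3 ('A'): step: R->7, L=1; A->plug->D->R->A->L->E->refl->G->L'->F->R'->C->plug->C
Char 4 ('H'): step: R->0, L->2 (L advanced); H->plug->H->R->B->L->G->refl->E->L'->F->R'->E->plug->E
Char 5 ('E'): step: R->1, L=2; E->plug->E->R->H->L->D->refl->H->L'->C->R'->H->plug->H
Char 6 ('D'): step: R->2, L=2; D->plug->A->R->F->L->E->refl->G->L'->B->R'->G->plug->G
Char 7 ('H'): step: R->3, L=2; H->plug->H->R->E->L->F->refl->C->L'->D->R'->A->plug->D
Char 8 ('H'): step: R->4, L=2; H->plug->H->R->C->L->H->refl->D->L'->H->R'->E->plug->E
Char 9 ('D'): step: R->5, L=2; D->plug->A->R->D->L->C->refl->F->L'->E->R'->C->plug->C
Char 10 ('G'): step: R->6, L=2; G->plug->G->R->H->L->D->refl->H->L'->C->R'->H->plug->H

H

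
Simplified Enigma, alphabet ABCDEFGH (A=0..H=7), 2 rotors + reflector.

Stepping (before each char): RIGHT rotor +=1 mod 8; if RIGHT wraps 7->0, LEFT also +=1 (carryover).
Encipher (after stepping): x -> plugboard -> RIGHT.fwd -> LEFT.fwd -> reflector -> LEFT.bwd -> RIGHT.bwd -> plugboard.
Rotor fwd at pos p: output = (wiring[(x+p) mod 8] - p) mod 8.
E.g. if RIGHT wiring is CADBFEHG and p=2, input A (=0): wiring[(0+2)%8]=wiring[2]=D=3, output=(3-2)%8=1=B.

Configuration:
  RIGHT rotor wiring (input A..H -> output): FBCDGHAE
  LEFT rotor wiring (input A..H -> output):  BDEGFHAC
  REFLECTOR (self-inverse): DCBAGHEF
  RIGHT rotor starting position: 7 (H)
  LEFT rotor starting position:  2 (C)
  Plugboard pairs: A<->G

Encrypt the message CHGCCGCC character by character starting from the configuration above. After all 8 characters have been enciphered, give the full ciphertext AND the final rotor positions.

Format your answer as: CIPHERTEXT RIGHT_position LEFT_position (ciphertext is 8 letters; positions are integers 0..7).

Char 1 ('C'): step: R->0, L->3 (L advanced); C->plug->C->R->C->L->E->refl->G->L'->F->R'->A->plug->G
Char 2 ('H'): step: R->1, L=3; H->plug->H->R->E->L->H->refl->F->L'->D->R'->G->plug->A
Char 3 ('G'): step: R->2, L=3; G->plug->A->R->A->L->D->refl->A->L'->G->R'->E->plug->E
Char 4 ('C'): step: R->3, L=3; C->plug->C->R->E->L->H->refl->F->L'->D->R'->B->plug->B
Char 5 ('C'): step: R->4, L=3; C->plug->C->R->E->L->H->refl->F->L'->D->R'->B->plug->B
Char 6 ('G'): step: R->5, L=3; G->plug->A->R->C->L->E->refl->G->L'->F->R'->F->plug->F
Char 7 ('C'): step: R->6, L=3; C->plug->C->R->H->L->B->refl->C->L'->B->R'->H->plug->H
Char 8 ('C'): step: R->7, L=3; C->plug->C->R->C->L->E->refl->G->L'->F->R'->A->plug->G
Final: ciphertext=GAEBBFHG, RIGHT=7, LEFT=3

Answer: GAEBBFHG 7 3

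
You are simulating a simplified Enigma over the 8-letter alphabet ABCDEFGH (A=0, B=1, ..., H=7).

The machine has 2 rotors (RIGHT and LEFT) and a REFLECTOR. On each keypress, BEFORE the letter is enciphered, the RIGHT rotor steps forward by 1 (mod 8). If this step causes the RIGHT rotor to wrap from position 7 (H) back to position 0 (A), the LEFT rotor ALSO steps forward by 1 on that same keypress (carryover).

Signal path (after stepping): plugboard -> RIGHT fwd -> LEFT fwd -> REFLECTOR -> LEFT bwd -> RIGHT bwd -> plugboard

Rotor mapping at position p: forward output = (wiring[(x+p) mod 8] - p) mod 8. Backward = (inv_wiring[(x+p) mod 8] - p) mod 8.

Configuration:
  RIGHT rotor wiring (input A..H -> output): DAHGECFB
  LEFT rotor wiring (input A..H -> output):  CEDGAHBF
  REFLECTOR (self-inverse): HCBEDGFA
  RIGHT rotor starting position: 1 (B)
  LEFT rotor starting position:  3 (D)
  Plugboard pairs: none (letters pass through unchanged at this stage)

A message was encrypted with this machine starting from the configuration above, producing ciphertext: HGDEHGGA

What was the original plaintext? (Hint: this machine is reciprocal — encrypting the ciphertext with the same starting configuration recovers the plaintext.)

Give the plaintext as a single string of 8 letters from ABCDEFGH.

Char 1 ('H'): step: R->2, L=3; H->plug->H->R->G->L->B->refl->C->L'->E->R'->B->plug->B
Char 2 ('G'): step: R->3, L=3; G->plug->G->R->F->L->H->refl->A->L'->H->R'->C->plug->C
Char 3 ('D'): step: R->4, L=3; D->plug->D->R->F->L->H->refl->A->L'->H->R'->E->plug->E
Char 4 ('E'): step: R->5, L=3; E->plug->E->R->D->L->G->refl->F->L'->B->R'->G->plug->G
Char 5 ('H'): step: R->6, L=3; H->plug->H->R->E->L->C->refl->B->L'->G->R'->G->plug->G
Char 6 ('G'): step: R->7, L=3; G->plug->G->R->D->L->G->refl->F->L'->B->R'->C->plug->C
Char 7 ('G'): step: R->0, L->4 (L advanced); G->plug->G->R->F->L->A->refl->H->L'->G->R'->D->plug->D
Char 8 ('A'): step: R->1, L=4; A->plug->A->R->H->L->C->refl->B->L'->D->R'->D->plug->D

Answer: BCEGGCDD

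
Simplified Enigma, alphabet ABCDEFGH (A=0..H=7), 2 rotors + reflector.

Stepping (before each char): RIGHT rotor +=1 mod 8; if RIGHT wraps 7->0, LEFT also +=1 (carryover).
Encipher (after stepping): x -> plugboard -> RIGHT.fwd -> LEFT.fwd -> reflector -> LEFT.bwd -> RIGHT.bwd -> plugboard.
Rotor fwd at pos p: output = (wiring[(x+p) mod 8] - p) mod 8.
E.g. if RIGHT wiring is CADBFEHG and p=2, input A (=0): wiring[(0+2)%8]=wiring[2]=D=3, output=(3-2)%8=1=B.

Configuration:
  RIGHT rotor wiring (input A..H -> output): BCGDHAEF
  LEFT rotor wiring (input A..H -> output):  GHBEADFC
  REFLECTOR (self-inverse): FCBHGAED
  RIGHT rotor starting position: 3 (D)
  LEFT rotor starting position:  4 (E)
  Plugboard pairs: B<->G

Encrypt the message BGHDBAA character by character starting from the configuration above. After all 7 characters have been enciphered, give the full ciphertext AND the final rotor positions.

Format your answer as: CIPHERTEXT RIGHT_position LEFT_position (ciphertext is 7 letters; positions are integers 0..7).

Char 1 ('B'): step: R->4, L=4; B->plug->G->R->C->L->B->refl->C->L'->E->R'->B->plug->G
Char 2 ('G'): step: R->5, L=4; G->plug->B->R->H->L->A->refl->F->L'->G->R'->G->plug->B
Char 3 ('H'): step: R->6, L=4; H->plug->H->R->C->L->B->refl->C->L'->E->R'->D->plug->D
Char 4 ('D'): step: R->7, L=4; D->plug->D->R->H->L->A->refl->F->L'->G->R'->A->plug->A
Char 5 ('B'): step: R->0, L->5 (L advanced); B->plug->G->R->E->L->C->refl->B->L'->D->R'->D->plug->D
Char 6 ('A'): step: R->1, L=5; A->plug->A->R->B->L->A->refl->F->L'->C->R'->C->plug->C
Char 7 ('A'): step: R->2, L=5; A->plug->A->R->E->L->C->refl->B->L'->D->R'->F->plug->F
Final: ciphertext=GBDADCF, RIGHT=2, LEFT=5

Answer: GBDADCF 2 5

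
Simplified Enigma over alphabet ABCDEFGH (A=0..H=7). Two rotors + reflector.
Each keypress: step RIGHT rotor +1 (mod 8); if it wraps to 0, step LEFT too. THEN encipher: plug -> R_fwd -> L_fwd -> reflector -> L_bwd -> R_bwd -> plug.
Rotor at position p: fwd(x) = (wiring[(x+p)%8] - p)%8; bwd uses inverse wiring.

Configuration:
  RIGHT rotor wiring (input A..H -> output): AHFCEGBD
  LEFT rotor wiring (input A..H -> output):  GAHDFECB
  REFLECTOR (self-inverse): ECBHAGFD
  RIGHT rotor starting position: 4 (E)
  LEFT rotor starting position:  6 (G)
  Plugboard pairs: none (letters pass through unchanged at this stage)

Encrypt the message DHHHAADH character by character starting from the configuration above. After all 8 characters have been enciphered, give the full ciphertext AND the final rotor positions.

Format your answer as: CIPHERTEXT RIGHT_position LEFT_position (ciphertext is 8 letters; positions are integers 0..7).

Char 1 ('D'): step: R->5, L=6; D->plug->D->R->D->L->C->refl->B->L'->E->R'->B->plug->B
Char 2 ('H'): step: R->6, L=6; H->plug->H->R->A->L->E->refl->A->L'->C->R'->C->plug->C
Char 3 ('H'): step: R->7, L=6; H->plug->H->R->C->L->A->refl->E->L'->A->R'->C->plug->C
Char 4 ('H'): step: R->0, L->7 (L advanced); H->plug->H->R->D->L->A->refl->E->L'->E->R'->E->plug->E
Char 5 ('A'): step: R->1, L=7; A->plug->A->R->G->L->F->refl->G->L'->F->R'->E->plug->E
Char 6 ('A'): step: R->2, L=7; A->plug->A->R->D->L->A->refl->E->L'->E->R'->D->plug->D
Char 7 ('D'): step: R->3, L=7; D->plug->D->R->G->L->F->refl->G->L'->F->R'->F->plug->F
Char 8 ('H'): step: R->4, L=7; H->plug->H->R->G->L->F->refl->G->L'->F->R'->C->plug->C
Final: ciphertext=BCCEEDFC, RIGHT=4, LEFT=7

Answer: BCCEEDFC 4 7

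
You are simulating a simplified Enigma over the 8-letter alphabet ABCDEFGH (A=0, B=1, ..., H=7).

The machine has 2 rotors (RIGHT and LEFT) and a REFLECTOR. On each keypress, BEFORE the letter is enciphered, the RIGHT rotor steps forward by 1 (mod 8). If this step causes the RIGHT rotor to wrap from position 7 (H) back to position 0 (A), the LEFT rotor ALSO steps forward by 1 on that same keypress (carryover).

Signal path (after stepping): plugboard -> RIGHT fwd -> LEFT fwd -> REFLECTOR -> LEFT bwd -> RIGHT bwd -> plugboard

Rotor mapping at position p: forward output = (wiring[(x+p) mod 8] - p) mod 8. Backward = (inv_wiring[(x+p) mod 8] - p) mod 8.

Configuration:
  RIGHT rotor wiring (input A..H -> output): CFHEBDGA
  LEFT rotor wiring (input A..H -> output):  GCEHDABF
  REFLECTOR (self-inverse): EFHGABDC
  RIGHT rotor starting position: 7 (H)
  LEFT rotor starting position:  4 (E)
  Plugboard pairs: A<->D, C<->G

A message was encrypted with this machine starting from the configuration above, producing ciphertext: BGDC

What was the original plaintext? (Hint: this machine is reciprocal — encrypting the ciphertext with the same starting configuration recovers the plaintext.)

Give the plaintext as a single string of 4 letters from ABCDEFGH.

Char 1 ('B'): step: R->0, L->5 (L advanced); B->plug->B->R->F->L->H->refl->C->L'->G->R'->G->plug->C
Char 2 ('G'): step: R->1, L=5; G->plug->C->R->D->L->B->refl->F->L'->E->R'->A->plug->D
Char 3 ('D'): step: R->2, L=5; D->plug->A->R->F->L->H->refl->C->L'->G->R'->F->plug->F
Char 4 ('C'): step: R->3, L=5; C->plug->G->R->C->L->A->refl->E->L'->B->R'->A->plug->D

Answer: CDFD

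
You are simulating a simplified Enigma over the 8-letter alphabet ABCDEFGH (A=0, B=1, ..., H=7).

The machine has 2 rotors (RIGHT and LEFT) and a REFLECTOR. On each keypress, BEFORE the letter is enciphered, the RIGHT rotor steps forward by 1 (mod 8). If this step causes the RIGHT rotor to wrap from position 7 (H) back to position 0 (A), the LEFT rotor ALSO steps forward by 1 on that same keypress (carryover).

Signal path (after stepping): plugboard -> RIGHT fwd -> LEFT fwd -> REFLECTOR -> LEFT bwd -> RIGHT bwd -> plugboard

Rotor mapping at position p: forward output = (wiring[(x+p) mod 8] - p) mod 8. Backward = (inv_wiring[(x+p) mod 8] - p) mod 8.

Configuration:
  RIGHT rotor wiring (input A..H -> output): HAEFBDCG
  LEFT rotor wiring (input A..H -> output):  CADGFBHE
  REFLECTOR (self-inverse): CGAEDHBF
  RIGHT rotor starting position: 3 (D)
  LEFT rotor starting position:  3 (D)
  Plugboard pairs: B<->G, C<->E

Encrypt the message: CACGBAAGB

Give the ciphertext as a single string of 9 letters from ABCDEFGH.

Answer: BGHHDGBHF

Derivation:
Char 1 ('C'): step: R->4, L=3; C->plug->E->R->D->L->E->refl->D->L'->A->R'->G->plug->B
Char 2 ('A'): step: R->5, L=3; A->plug->A->R->G->L->F->refl->H->L'->F->R'->B->plug->G
Char 3 ('C'): step: R->6, L=3; C->plug->E->R->G->L->F->refl->H->L'->F->R'->H->plug->H
Char 4 ('G'): step: R->7, L=3; G->plug->B->R->A->L->D->refl->E->L'->D->R'->H->plug->H
Char 5 ('B'): step: R->0, L->4 (L advanced); B->plug->G->R->C->L->D->refl->E->L'->F->R'->D->plug->D
Char 6 ('A'): step: R->1, L=4; A->plug->A->R->H->L->C->refl->A->L'->D->R'->B->plug->G
Char 7 ('A'): step: R->2, L=4; A->plug->A->R->C->L->D->refl->E->L'->F->R'->G->plug->B
Char 8 ('G'): step: R->3, L=4; G->plug->B->R->G->L->H->refl->F->L'->B->R'->H->plug->H
Char 9 ('B'): step: R->4, L=4; B->plug->G->R->A->L->B->refl->G->L'->E->R'->F->plug->F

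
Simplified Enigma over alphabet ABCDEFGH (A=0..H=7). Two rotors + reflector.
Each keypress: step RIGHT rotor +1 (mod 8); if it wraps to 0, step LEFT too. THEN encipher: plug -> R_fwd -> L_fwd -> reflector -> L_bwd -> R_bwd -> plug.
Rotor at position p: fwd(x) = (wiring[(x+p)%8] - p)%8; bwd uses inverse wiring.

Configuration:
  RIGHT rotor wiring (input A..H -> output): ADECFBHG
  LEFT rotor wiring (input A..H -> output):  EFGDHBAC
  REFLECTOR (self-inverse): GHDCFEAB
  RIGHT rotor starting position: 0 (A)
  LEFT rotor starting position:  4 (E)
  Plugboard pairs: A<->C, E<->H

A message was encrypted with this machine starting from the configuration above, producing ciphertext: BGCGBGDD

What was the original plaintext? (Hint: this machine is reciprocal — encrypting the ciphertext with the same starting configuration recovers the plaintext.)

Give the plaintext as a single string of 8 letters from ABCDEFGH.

Char 1 ('B'): step: R->1, L=4; B->plug->B->R->D->L->G->refl->A->L'->E->R'->D->plug->D
Char 2 ('G'): step: R->2, L=4; G->plug->G->R->G->L->C->refl->D->L'->A->R'->B->plug->B
Char 3 ('C'): step: R->3, L=4; C->plug->A->R->H->L->H->refl->B->L'->F->R'->F->plug->F
Char 4 ('G'): step: R->4, L=4; G->plug->G->R->A->L->D->refl->C->L'->G->R'->H->plug->E
Char 5 ('B'): step: R->5, L=4; B->plug->B->R->C->L->E->refl->F->L'->B->R'->C->plug->A
Char 6 ('G'): step: R->6, L=4; G->plug->G->R->H->L->H->refl->B->L'->F->R'->D->plug->D
Char 7 ('D'): step: R->7, L=4; D->plug->D->R->F->L->B->refl->H->L'->H->R'->A->plug->C
Char 8 ('D'): step: R->0, L->5 (L advanced); D->plug->D->R->C->L->F->refl->E->L'->A->R'->A->plug->C

Answer: DBFEADCC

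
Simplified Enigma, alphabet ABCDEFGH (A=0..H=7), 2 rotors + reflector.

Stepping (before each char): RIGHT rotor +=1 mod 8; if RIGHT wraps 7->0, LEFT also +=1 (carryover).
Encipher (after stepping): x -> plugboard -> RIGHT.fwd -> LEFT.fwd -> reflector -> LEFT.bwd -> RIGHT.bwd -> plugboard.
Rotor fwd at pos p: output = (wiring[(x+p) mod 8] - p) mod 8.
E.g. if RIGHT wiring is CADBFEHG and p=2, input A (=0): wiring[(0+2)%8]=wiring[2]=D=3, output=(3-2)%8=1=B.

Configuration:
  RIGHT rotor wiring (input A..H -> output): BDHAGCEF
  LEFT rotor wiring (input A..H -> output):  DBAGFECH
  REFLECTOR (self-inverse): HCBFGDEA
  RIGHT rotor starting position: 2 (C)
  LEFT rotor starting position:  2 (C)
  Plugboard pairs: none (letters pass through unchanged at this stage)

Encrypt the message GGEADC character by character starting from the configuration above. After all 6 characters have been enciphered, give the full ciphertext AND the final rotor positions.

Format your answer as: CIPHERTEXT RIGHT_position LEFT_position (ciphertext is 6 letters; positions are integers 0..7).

Answer: DBGCED 0 3

Derivation:
Char 1 ('G'): step: R->3, L=2; G->plug->G->R->A->L->G->refl->E->L'->B->R'->D->plug->D
Char 2 ('G'): step: R->4, L=2; G->plug->G->R->D->L->C->refl->B->L'->G->R'->B->plug->B
Char 3 ('E'): step: R->5, L=2; E->plug->E->R->G->L->B->refl->C->L'->D->R'->G->plug->G
Char 4 ('A'): step: R->6, L=2; A->plug->A->R->G->L->B->refl->C->L'->D->R'->C->plug->C
Char 5 ('D'): step: R->7, L=2; D->plug->D->R->A->L->G->refl->E->L'->B->R'->E->plug->E
Char 6 ('C'): step: R->0, L->3 (L advanced); C->plug->C->R->H->L->F->refl->D->L'->A->R'->D->plug->D
Final: ciphertext=DBGCED, RIGHT=0, LEFT=3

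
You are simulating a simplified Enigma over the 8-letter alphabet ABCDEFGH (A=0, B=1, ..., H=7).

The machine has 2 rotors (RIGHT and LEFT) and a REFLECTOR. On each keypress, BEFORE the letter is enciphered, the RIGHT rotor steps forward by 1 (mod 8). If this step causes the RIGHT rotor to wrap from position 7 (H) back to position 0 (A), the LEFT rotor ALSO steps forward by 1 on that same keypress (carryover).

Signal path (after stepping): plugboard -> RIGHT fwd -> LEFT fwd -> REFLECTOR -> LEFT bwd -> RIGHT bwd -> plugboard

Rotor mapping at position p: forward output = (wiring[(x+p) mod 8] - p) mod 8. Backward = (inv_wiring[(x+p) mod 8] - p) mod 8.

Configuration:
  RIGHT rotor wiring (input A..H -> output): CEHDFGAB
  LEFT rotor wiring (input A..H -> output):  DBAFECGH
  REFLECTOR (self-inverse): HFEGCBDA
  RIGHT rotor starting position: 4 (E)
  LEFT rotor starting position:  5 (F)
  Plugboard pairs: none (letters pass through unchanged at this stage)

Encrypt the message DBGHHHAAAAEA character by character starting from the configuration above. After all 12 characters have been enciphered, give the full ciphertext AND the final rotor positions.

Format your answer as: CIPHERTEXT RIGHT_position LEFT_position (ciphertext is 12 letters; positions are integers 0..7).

Answer: BFFACBDBFEGH 0 7

Derivation:
Char 1 ('D'): step: R->5, L=5; D->plug->D->R->F->L->D->refl->G->L'->D->R'->B->plug->B
Char 2 ('B'): step: R->6, L=5; B->plug->B->R->D->L->G->refl->D->L'->F->R'->F->plug->F
Char 3 ('G'): step: R->7, L=5; G->plug->G->R->H->L->H->refl->A->L'->G->R'->F->plug->F
Char 4 ('H'): step: R->0, L->6 (L advanced); H->plug->H->R->B->L->B->refl->F->L'->C->R'->A->plug->A
Char 5 ('H'): step: R->1, L=6; H->plug->H->R->B->L->B->refl->F->L'->C->R'->C->plug->C
Char 6 ('H'): step: R->2, L=6; H->plug->H->R->C->L->F->refl->B->L'->B->R'->B->plug->B
Char 7 ('A'): step: R->3, L=6; A->plug->A->R->A->L->A->refl->H->L'->F->R'->D->plug->D
Char 8 ('A'): step: R->4, L=6; A->plug->A->R->B->L->B->refl->F->L'->C->R'->B->plug->B
Char 9 ('A'): step: R->5, L=6; A->plug->A->R->B->L->B->refl->F->L'->C->R'->F->plug->F
Char 10 ('A'): step: R->6, L=6; A->plug->A->R->C->L->F->refl->B->L'->B->R'->E->plug->E
Char 11 ('E'): step: R->7, L=6; E->plug->E->R->E->L->C->refl->E->L'->H->R'->G->plug->G
Char 12 ('A'): step: R->0, L->7 (L advanced); A->plug->A->R->C->L->C->refl->E->L'->B->R'->H->plug->H
Final: ciphertext=BFFACBDBFEGH, RIGHT=0, LEFT=7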